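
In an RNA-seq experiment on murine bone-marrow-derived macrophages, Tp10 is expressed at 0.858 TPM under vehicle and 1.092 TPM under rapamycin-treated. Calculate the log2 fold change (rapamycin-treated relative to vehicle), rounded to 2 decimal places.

0.35

Fold change = 1.092 / 0.858 = 1.2727
log2(1.2727) = 0.348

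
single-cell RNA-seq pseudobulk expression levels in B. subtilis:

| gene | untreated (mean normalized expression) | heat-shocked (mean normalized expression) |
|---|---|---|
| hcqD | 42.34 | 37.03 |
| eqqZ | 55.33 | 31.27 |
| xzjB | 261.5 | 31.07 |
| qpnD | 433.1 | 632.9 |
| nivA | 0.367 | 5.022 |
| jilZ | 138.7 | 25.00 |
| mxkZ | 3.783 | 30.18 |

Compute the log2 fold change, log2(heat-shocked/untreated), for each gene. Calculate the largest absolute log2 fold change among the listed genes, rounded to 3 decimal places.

3.774

log2(37.03/42.34) = -0.193  (hcqD)
log2(31.27/55.33) = -0.823  (eqqZ)
log2(31.07/261.5) = -3.073  (xzjB)
log2(632.9/433.1) = 0.547  (qpnD)
log2(5.022/0.367) = 3.774  (nivA)
log2(25.00/138.7) = -2.472  (jilZ)
log2(30.18/3.783) = 2.996  (mxkZ)
The largest magnitude belongs to nivA.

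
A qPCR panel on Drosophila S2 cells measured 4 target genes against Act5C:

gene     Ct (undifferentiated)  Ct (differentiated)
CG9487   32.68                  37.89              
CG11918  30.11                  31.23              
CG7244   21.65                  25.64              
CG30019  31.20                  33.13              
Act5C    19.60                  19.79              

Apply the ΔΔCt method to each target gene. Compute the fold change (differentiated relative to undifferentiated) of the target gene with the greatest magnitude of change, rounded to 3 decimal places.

0.031

CG9487: ΔΔCt = (37.89−19.79) − (32.68−19.60) = 18.10 − 13.08 = 5.02; fold change = 2^-5.02 = 0.031
CG11918: ΔΔCt = (31.23−19.79) − (30.11−19.60) = 11.44 − 10.51 = 0.93; fold change = 2^-0.93 = 0.525
CG7244: ΔΔCt = (25.64−19.79) − (21.65−19.60) = 5.85 − 2.05 = 3.80; fold change = 2^-3.80 = 0.072
CG30019: ΔΔCt = (33.13−19.79) − (31.20−19.60) = 13.34 − 11.60 = 1.74; fold change = 2^-1.74 = 0.299
CG9487 has the largest |ΔΔCt| = 5.02.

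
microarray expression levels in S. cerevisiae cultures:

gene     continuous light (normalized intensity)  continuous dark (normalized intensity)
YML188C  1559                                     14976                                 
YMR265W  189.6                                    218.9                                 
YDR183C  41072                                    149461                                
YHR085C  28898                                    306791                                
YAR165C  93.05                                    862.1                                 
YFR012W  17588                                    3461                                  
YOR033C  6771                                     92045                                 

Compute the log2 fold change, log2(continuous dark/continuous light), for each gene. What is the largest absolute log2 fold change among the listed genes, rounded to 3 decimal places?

log2(14976/1559) = 3.264  (YML188C)
log2(218.9/189.6) = 0.207  (YMR265W)
log2(149461/41072) = 1.864  (YDR183C)
log2(306791/28898) = 3.408  (YHR085C)
log2(862.1/93.05) = 3.212  (YAR165C)
log2(3461/17588) = -2.345  (YFR012W)
log2(92045/6771) = 3.765  (YOR033C)
The largest magnitude belongs to YOR033C.

3.765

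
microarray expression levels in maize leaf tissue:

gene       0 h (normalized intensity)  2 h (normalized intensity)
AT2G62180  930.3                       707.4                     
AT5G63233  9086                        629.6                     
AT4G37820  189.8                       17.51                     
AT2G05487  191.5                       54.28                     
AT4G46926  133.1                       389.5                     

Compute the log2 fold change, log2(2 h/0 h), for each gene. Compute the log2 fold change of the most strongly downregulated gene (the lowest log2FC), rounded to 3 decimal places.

-3.851

log2(707.4/930.3) = -0.395  (AT2G62180)
log2(629.6/9086) = -3.851  (AT5G63233)
log2(17.51/189.8) = -3.438  (AT4G37820)
log2(54.28/191.5) = -1.819  (AT2G05487)
log2(389.5/133.1) = 1.549  (AT4G46926)
AT5G63233 is most strongly downregulated.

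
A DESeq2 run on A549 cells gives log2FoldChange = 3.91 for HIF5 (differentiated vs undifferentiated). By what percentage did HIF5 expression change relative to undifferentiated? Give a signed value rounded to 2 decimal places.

Fold change = 2^(3.91) = 15.0324
Percent change = (FC − 1) × 100% = (15.0324 − 1) × 100 = 1403.24%

1403.24%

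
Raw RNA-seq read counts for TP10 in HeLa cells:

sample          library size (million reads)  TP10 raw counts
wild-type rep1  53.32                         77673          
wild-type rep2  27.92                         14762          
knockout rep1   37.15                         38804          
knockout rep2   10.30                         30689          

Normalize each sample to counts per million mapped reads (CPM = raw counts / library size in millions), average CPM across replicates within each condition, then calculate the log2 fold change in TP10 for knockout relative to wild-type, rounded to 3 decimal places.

CPM(wild-type rep1) = 77673 / 53.32 = 1456.7329
CPM(wild-type rep2) = 14762 / 27.92 = 528.7249
CPM(knockout rep1) = 38804 / 37.15 = 1044.5222
CPM(knockout rep2) = 30689 / 10.30 = 2979.5146
mean CPM(wild-type) = 992.7289; mean CPM(knockout) = 2012.0184
Fold change = 2012.0184 / 992.7289 = 2.02676
log2(2.02676) = 1.0192

1.019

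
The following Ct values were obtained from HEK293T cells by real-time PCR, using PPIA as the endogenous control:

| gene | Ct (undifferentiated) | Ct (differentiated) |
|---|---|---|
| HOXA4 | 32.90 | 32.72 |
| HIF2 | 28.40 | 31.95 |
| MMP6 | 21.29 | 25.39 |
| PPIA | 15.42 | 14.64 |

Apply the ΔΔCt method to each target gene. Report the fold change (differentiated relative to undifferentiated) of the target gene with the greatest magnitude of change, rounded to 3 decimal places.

0.034

HOXA4: ΔΔCt = (32.72−14.64) − (32.90−15.42) = 18.08 − 17.48 = 0.60; fold change = 2^-0.60 = 0.660
HIF2: ΔΔCt = (31.95−14.64) − (28.40−15.42) = 17.31 − 12.98 = 4.33; fold change = 2^-4.33 = 0.050
MMP6: ΔΔCt = (25.39−14.64) − (21.29−15.42) = 10.75 − 5.87 = 4.88; fold change = 2^-4.88 = 0.034
MMP6 has the largest |ΔΔCt| = 4.88.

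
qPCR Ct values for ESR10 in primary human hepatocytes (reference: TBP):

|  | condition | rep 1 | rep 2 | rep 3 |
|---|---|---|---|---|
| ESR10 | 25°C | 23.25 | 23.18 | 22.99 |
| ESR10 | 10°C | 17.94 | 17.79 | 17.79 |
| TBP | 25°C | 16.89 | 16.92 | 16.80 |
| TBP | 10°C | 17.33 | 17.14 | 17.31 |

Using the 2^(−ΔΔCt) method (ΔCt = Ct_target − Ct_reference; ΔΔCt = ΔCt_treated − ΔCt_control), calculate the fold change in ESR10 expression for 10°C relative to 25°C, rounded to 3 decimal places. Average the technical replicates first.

Mean Ct: ESR10 25°C 23.140; ESR10 10°C 17.840; TBP 25°C 16.870; TBP 10°C 17.260
ΔCt(25°C) = 23.140 − 16.870 = 6.270
ΔCt(10°C) = 17.840 − 17.260 = 0.580
ΔΔCt = 0.580 − 6.270 = -5.690
Fold change = 2^(−(-5.690)) = 2^5.690 = 51.6251

51.625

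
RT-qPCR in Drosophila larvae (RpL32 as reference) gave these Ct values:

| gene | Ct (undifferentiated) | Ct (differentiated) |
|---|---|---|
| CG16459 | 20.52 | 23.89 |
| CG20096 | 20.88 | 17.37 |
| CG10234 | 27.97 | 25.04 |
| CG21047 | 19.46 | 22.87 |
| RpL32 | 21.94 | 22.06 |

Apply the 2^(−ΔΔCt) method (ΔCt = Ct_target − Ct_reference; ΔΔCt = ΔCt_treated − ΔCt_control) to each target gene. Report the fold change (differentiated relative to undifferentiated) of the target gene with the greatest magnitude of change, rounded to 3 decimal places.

CG16459: ΔΔCt = (23.89−22.06) − (20.52−21.94) = 1.83 − (-1.42) = 3.25; fold change = 2^-3.25 = 0.105
CG20096: ΔΔCt = (17.37−22.06) − (20.88−21.94) = -4.69 − (-1.06) = -3.63; fold change = 2^3.63 = 12.381
CG10234: ΔΔCt = (25.04−22.06) − (27.97−21.94) = 2.98 − 6.03 = -3.05; fold change = 2^3.05 = 8.282
CG21047: ΔΔCt = (22.87−22.06) − (19.46−21.94) = 0.81 − (-2.48) = 3.29; fold change = 2^-3.29 = 0.102
CG20096 has the largest |ΔΔCt| = 3.63.

12.381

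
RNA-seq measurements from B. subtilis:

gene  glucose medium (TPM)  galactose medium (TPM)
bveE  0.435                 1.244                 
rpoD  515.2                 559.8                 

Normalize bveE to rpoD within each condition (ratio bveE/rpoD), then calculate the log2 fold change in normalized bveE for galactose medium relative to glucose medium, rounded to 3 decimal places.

bveE/rpoD (glucose medium) = 0.435 / 515.2 = 0.00084433
bveE/rpoD (galactose medium) = 1.244 / 559.8 = 0.0022222
Fold change = 0.0022222 / 0.00084433 = 2.6319
log2(2.6319) = 1.3961

1.396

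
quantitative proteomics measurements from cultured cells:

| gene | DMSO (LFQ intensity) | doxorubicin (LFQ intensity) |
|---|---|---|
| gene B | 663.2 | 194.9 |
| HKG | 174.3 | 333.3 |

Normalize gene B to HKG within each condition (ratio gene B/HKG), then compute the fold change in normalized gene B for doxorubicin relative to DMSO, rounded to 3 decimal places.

0.154

gene B/HKG (DMSO) = 663.2 / 174.3 = 3.8049
gene B/HKG (doxorubicin) = 194.9 / 333.3 = 0.58476
Fold change = 0.58476 / 3.8049 = 0.1537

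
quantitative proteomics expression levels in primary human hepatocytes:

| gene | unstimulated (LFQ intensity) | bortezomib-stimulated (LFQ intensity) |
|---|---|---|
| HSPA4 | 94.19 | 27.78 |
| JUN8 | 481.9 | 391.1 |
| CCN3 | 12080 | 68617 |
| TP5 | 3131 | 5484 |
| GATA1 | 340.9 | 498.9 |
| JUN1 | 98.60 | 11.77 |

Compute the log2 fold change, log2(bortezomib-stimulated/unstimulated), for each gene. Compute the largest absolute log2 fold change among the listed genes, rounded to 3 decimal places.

log2(27.78/94.19) = -1.762  (HSPA4)
log2(391.1/481.9) = -0.301  (JUN8)
log2(68617/12080) = 2.506  (CCN3)
log2(5484/3131) = 0.809  (TP5)
log2(498.9/340.9) = 0.549  (GATA1)
log2(11.77/98.60) = -3.066  (JUN1)
The largest magnitude belongs to JUN1.

3.066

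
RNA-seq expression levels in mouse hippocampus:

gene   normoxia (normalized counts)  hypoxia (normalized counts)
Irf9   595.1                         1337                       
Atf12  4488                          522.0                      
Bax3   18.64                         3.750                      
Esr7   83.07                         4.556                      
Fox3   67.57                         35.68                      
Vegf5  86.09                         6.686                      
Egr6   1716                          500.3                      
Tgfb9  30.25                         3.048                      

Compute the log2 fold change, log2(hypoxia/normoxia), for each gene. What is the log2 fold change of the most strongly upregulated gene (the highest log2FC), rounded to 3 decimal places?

1.168

log2(1337/595.1) = 1.168  (Irf9)
log2(522.0/4488) = -3.104  (Atf12)
log2(3.750/18.64) = -2.313  (Bax3)
log2(4.556/83.07) = -4.188  (Esr7)
log2(35.68/67.57) = -0.921  (Fox3)
log2(6.686/86.09) = -3.687  (Vegf5)
log2(500.3/1716) = -1.778  (Egr6)
log2(3.048/30.25) = -3.311  (Tgfb9)
Irf9 is most strongly upregulated.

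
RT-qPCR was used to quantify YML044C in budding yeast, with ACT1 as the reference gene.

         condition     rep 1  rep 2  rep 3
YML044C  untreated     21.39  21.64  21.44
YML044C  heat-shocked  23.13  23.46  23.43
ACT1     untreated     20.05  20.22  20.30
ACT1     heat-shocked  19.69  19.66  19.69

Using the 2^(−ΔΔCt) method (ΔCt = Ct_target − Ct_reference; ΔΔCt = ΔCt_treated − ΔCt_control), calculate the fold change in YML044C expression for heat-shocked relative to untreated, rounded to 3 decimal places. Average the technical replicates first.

Mean Ct: YML044C untreated 21.490; YML044C heat-shocked 23.340; ACT1 untreated 20.190; ACT1 heat-shocked 19.680
ΔCt(untreated) = 21.490 − 20.190 = 1.300
ΔCt(heat-shocked) = 23.340 − 19.680 = 3.660
ΔΔCt = 3.660 − 1.300 = 2.360
Fold change = 2^(−2.360) = 0.1948

0.195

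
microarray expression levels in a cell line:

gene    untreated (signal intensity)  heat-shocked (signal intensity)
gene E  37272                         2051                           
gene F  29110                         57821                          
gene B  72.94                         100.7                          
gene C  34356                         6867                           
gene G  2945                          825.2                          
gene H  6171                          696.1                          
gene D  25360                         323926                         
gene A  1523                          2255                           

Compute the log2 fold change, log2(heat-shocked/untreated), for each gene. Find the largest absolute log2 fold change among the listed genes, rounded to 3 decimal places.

log2(2051/37272) = -4.184  (gene E)
log2(57821/29110) = 0.990  (gene F)
log2(100.7/72.94) = 0.465  (gene B)
log2(6867/34356) = -2.323  (gene C)
log2(825.2/2945) = -1.835  (gene G)
log2(696.1/6171) = -3.148  (gene H)
log2(323926/25360) = 3.675  (gene D)
log2(2255/1523) = 0.566  (gene A)
The largest magnitude belongs to gene E.

4.184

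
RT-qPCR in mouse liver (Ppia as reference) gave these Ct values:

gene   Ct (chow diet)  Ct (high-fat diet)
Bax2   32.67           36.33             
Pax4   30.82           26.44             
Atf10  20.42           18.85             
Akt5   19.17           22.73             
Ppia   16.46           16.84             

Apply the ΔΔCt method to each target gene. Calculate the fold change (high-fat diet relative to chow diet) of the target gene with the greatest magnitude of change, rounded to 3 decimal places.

27.096

Bax2: ΔΔCt = (36.33−16.84) − (32.67−16.46) = 19.49 − 16.21 = 3.28; fold change = 2^-3.28 = 0.103
Pax4: ΔΔCt = (26.44−16.84) − (30.82−16.46) = 9.60 − 14.36 = -4.76; fold change = 2^4.76 = 27.096
Atf10: ΔΔCt = (18.85−16.84) − (20.42−16.46) = 2.01 − 3.96 = -1.95; fold change = 2^1.95 = 3.864
Akt5: ΔΔCt = (22.73−16.84) − (19.17−16.46) = 5.89 − 2.71 = 3.18; fold change = 2^-3.18 = 0.110
Pax4 has the largest |ΔΔCt| = 4.76.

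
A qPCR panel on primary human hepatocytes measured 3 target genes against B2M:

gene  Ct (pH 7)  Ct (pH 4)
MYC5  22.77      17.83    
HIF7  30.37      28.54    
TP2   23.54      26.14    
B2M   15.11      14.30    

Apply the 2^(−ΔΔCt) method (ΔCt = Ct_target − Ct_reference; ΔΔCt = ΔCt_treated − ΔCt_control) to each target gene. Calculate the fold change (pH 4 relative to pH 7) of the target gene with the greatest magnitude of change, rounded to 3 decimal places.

MYC5: ΔΔCt = (17.83−14.30) − (22.77−15.11) = 3.53 − 7.66 = -4.13; fold change = 2^4.13 = 17.509
HIF7: ΔΔCt = (28.54−14.30) − (30.37−15.11) = 14.24 − 15.26 = -1.02; fold change = 2^1.02 = 2.028
TP2: ΔΔCt = (26.14−14.30) − (23.54−15.11) = 11.84 − 8.43 = 3.41; fold change = 2^-3.41 = 0.094
MYC5 has the largest |ΔΔCt| = 4.13.

17.509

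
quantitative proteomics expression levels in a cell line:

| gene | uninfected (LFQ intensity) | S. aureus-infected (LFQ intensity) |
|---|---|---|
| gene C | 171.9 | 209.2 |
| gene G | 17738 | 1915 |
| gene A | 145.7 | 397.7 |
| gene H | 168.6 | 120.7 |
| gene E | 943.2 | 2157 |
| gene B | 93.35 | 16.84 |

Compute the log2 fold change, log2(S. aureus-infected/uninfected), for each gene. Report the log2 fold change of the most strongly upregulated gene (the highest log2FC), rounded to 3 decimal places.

log2(209.2/171.9) = 0.283  (gene C)
log2(1915/17738) = -3.211  (gene G)
log2(397.7/145.7) = 1.449  (gene A)
log2(120.7/168.6) = -0.482  (gene H)
log2(2157/943.2) = 1.193  (gene E)
log2(16.84/93.35) = -2.471  (gene B)
gene A is most strongly upregulated.

1.449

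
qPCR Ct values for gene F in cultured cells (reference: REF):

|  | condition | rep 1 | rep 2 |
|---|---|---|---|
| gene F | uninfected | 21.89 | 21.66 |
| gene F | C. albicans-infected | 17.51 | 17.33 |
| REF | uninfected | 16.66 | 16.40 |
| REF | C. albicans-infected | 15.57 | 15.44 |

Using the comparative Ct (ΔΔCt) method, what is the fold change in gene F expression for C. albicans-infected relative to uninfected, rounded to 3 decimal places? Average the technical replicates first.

Mean Ct: gene F uninfected 21.775; gene F C. albicans-infected 17.420; REF uninfected 16.530; REF C. albicans-infected 15.505
ΔCt(uninfected) = 21.775 − 16.530 = 5.245
ΔCt(C. albicans-infected) = 17.420 − 15.505 = 1.915
ΔΔCt = 1.915 − 5.245 = -3.330
Fold change = 2^(−(-3.330)) = 2^3.330 = 10.0561

10.056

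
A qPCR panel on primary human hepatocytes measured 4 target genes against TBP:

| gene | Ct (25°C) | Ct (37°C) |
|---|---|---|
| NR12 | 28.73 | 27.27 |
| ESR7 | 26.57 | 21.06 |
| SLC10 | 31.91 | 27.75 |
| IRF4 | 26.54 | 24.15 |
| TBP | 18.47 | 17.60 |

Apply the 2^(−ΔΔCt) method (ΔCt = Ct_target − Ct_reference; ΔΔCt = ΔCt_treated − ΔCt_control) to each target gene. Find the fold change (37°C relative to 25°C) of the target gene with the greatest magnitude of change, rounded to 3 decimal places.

NR12: ΔΔCt = (27.27−17.60) − (28.73−18.47) = 9.67 − 10.26 = -0.59; fold change = 2^0.59 = 1.505
ESR7: ΔΔCt = (21.06−17.60) − (26.57−18.47) = 3.46 − 8.10 = -4.64; fold change = 2^4.64 = 24.933
SLC10: ΔΔCt = (27.75−17.60) − (31.91−18.47) = 10.15 − 13.44 = -3.29; fold change = 2^3.29 = 9.781
IRF4: ΔΔCt = (24.15−17.60) − (26.54−18.47) = 6.55 − 8.07 = -1.52; fold change = 2^1.52 = 2.868
ESR7 has the largest |ΔΔCt| = 4.64.

24.933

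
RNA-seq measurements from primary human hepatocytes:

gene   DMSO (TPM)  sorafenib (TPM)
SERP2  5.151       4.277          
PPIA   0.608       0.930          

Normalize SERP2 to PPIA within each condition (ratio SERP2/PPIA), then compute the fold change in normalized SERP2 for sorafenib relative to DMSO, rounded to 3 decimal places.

0.543

SERP2/PPIA (DMSO) = 5.151 / 0.608 = 8.472
SERP2/PPIA (sorafenib) = 4.277 / 0.930 = 4.5989
Fold change = 4.5989 / 8.472 = 0.5428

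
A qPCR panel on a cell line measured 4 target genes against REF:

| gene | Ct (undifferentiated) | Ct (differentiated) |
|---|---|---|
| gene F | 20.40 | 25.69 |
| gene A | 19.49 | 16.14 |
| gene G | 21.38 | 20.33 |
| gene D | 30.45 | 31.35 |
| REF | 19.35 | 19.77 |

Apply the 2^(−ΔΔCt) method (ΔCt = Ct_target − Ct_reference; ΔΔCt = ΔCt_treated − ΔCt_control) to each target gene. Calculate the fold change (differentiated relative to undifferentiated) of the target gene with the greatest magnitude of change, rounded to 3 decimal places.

gene F: ΔΔCt = (25.69−19.77) − (20.40−19.35) = 5.92 − 1.05 = 4.87; fold change = 2^-4.87 = 0.034
gene A: ΔΔCt = (16.14−19.77) − (19.49−19.35) = -3.63 − 0.14 = -3.77; fold change = 2^3.77 = 13.642
gene G: ΔΔCt = (20.33−19.77) − (21.38−19.35) = 0.56 − 2.03 = -1.47; fold change = 2^1.47 = 2.770
gene D: ΔΔCt = (31.35−19.77) − (30.45−19.35) = 11.58 − 11.10 = 0.48; fold change = 2^-0.48 = 0.717
gene F has the largest |ΔΔCt| = 4.87.

0.034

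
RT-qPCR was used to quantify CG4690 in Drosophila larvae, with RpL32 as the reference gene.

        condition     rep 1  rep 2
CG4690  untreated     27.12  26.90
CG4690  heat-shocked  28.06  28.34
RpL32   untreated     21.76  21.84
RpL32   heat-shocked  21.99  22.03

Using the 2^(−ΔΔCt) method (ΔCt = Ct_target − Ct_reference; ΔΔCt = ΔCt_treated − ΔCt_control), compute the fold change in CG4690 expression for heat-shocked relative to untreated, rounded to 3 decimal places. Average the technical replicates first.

Mean Ct: CG4690 untreated 27.010; CG4690 heat-shocked 28.200; RpL32 untreated 21.800; RpL32 heat-shocked 22.010
ΔCt(untreated) = 27.010 − 21.800 = 5.210
ΔCt(heat-shocked) = 28.200 − 22.010 = 6.190
ΔΔCt = 6.190 − 5.210 = 0.980
Fold change = 2^(−0.980) = 0.5070

0.507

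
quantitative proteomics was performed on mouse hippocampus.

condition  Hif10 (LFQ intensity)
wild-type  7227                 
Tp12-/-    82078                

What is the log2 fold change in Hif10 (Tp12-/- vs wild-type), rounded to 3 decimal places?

3.506

Fold change = 82078 / 7227 = 11.3571
log2(11.3571) = 3.5055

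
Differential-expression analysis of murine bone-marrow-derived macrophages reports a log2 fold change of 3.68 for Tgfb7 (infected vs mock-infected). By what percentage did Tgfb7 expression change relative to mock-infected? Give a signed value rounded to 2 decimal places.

1181.71%

Fold change = 2^(3.68) = 12.8171
Percent change = (FC − 1) × 100% = (12.8171 − 1) × 100 = 1181.71%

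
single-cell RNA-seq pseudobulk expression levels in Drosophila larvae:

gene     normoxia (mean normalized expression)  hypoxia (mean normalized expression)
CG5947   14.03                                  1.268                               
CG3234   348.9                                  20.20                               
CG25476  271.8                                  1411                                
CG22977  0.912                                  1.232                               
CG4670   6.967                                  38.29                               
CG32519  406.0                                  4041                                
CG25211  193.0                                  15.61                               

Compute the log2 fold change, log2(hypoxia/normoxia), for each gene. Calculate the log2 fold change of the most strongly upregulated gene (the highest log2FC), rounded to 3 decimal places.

3.315

log2(1.268/14.03) = -3.468  (CG5947)
log2(20.20/348.9) = -4.110  (CG3234)
log2(1411/271.8) = 2.376  (CG25476)
log2(1.232/0.912) = 0.434  (CG22977)
log2(38.29/6.967) = 2.458  (CG4670)
log2(4041/406.0) = 3.315  (CG32519)
log2(15.61/193.0) = -3.628  (CG25211)
CG32519 is most strongly upregulated.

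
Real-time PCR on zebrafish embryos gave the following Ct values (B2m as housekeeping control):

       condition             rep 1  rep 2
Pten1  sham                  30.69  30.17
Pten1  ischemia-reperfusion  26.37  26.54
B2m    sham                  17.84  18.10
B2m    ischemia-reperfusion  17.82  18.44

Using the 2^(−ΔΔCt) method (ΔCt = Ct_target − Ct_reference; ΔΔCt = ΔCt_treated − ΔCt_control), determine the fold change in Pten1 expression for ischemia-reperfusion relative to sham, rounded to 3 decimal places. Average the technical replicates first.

Mean Ct: Pten1 sham 30.430; Pten1 ischemia-reperfusion 26.455; B2m sham 17.970; B2m ischemia-reperfusion 18.130
ΔCt(sham) = 30.430 − 17.970 = 12.460
ΔCt(ischemia-reperfusion) = 26.455 − 18.130 = 8.325
ΔΔCt = 8.325 − 12.460 = -4.135
Fold change = 2^(−(-4.135)) = 2^4.135 = 17.5695

17.569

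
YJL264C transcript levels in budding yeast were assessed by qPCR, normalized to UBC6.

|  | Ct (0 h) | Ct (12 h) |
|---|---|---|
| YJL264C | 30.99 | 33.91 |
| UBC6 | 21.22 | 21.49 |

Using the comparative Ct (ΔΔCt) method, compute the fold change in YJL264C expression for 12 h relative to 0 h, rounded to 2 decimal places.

0.16

ΔCt(0 h) = 30.990 − 21.220 = 9.770
ΔCt(12 h) = 33.910 − 21.490 = 12.420
ΔΔCt = 12.420 − 9.770 = 2.650
Fold change = 2^(−2.650) = 0.159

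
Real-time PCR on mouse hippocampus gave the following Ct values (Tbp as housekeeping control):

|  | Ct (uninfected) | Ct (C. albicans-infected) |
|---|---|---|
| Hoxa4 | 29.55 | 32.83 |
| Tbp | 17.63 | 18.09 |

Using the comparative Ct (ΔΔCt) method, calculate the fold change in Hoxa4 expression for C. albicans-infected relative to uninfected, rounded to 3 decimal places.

ΔCt(uninfected) = 29.550 − 17.630 = 11.920
ΔCt(C. albicans-infected) = 32.830 − 18.090 = 14.740
ΔΔCt = 14.740 − 11.920 = 2.820
Fold change = 2^(−2.820) = 0.1416

0.142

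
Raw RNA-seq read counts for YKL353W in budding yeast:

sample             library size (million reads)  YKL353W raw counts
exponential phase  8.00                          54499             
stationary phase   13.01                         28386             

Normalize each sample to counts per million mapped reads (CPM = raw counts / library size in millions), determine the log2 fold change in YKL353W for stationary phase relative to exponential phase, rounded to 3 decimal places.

CPM(exponential phase) = 54499 / 8.00 = 6812.3750
CPM(stationary phase) = 28386 / 13.01 = 2181.8601
Fold change = 2181.8601 / 6812.3750 = 0.32028
log2(0.32028) = -1.6426

-1.643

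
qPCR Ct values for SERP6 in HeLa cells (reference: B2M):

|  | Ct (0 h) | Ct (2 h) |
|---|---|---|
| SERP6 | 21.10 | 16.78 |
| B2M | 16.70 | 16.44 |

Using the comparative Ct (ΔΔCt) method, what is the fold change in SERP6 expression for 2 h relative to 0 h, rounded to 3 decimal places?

ΔCt(0 h) = 21.100 − 16.700 = 4.400
ΔCt(2 h) = 16.780 − 16.440 = 0.340
ΔΔCt = 0.340 − 4.400 = -4.060
Fold change = 2^(−(-4.060)) = 2^4.060 = 16.6795

16.679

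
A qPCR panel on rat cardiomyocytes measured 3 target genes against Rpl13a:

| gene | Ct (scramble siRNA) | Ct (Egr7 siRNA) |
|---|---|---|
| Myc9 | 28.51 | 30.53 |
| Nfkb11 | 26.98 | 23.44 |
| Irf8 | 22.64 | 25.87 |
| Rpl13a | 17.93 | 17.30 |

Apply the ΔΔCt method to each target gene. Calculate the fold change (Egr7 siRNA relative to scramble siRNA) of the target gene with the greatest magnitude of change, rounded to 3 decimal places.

0.069

Myc9: ΔΔCt = (30.53−17.30) − (28.51−17.93) = 13.23 − 10.58 = 2.65; fold change = 2^-2.65 = 0.159
Nfkb11: ΔΔCt = (23.44−17.30) − (26.98−17.93) = 6.14 − 9.05 = -2.91; fold change = 2^2.91 = 7.516
Irf8: ΔΔCt = (25.87−17.30) − (22.64−17.93) = 8.57 − 4.71 = 3.86; fold change = 2^-3.86 = 0.069
Irf8 has the largest |ΔΔCt| = 3.86.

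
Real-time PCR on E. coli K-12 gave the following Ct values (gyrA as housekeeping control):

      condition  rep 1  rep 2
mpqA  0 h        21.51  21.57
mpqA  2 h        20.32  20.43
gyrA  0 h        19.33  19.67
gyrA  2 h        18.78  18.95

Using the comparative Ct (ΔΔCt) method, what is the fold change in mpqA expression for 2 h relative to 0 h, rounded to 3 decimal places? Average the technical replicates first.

1.444

Mean Ct: mpqA 0 h 21.540; mpqA 2 h 20.375; gyrA 0 h 19.500; gyrA 2 h 18.865
ΔCt(0 h) = 21.540 − 19.500 = 2.040
ΔCt(2 h) = 20.375 − 18.865 = 1.510
ΔΔCt = 1.510 − 2.040 = -0.530
Fold change = 2^(−(-0.530)) = 2^0.530 = 1.4439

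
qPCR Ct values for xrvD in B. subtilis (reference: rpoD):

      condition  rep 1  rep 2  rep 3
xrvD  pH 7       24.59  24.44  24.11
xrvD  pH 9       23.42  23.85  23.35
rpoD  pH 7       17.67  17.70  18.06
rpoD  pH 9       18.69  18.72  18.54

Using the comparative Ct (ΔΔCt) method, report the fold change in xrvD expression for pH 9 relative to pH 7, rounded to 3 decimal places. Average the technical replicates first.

Mean Ct: xrvD pH 7 24.380; xrvD pH 9 23.540; rpoD pH 7 17.810; rpoD pH 9 18.650
ΔCt(pH 7) = 24.380 − 17.810 = 6.570
ΔCt(pH 9) = 23.540 − 18.650 = 4.890
ΔΔCt = 4.890 − 6.570 = -1.680
Fold change = 2^(−(-1.680)) = 2^1.680 = 3.2043

3.204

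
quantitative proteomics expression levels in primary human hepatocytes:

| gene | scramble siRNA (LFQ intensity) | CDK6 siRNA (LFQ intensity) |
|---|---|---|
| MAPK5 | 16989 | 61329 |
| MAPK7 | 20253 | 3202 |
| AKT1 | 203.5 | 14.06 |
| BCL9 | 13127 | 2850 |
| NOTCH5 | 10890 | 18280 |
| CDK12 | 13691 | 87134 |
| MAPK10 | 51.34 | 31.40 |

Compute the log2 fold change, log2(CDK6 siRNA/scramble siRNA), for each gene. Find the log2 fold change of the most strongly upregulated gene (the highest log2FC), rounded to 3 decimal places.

log2(61329/16989) = 1.852  (MAPK5)
log2(3202/20253) = -2.661  (MAPK7)
log2(14.06/203.5) = -3.855  (AKT1)
log2(2850/13127) = -2.204  (BCL9)
log2(18280/10890) = 0.747  (NOTCH5)
log2(87134/13691) = 2.670  (CDK12)
log2(31.40/51.34) = -0.709  (MAPK10)
CDK12 is most strongly upregulated.

2.670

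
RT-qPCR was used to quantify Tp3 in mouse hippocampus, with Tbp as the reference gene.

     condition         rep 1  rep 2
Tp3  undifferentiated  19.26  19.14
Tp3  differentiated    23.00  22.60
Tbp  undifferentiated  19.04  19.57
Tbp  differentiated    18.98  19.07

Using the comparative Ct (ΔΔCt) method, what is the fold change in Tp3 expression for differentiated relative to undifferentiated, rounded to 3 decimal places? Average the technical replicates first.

Mean Ct: Tp3 undifferentiated 19.200; Tp3 differentiated 22.800; Tbp undifferentiated 19.305; Tbp differentiated 19.025
ΔCt(undifferentiated) = 19.200 − 19.305 = -0.105
ΔCt(differentiated) = 22.800 − 19.025 = 3.775
ΔΔCt = 3.775 − (-0.105) = 3.880
Fold change = 2^(−3.880) = 0.0679

0.068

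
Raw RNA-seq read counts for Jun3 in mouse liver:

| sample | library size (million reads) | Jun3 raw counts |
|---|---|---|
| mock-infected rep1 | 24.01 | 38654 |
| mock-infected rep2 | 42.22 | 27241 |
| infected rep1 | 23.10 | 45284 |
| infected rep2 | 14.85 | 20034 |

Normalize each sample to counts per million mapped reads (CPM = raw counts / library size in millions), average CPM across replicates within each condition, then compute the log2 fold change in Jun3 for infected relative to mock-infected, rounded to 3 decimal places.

0.553

CPM(mock-infected rep1) = 38654 / 24.01 = 1609.9125
CPM(mock-infected rep2) = 27241 / 42.22 = 645.2155
CPM(infected rep1) = 45284 / 23.10 = 1960.3463
CPM(infected rep2) = 20034 / 14.85 = 1349.0909
mean CPM(mock-infected) = 1127.5640; mean CPM(infected) = 1654.7186
Fold change = 1654.7186 / 1127.5640 = 1.46752
log2(1.46752) = 0.5534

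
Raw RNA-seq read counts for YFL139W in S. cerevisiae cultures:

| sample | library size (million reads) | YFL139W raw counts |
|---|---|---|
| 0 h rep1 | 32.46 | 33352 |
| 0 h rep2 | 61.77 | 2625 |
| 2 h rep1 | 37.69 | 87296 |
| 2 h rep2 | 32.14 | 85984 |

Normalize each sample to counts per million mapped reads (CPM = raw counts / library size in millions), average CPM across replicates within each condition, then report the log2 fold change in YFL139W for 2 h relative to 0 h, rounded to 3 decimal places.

2.222

CPM(0 h rep1) = 33352 / 32.46 = 1027.4800
CPM(0 h rep2) = 2625 / 61.77 = 42.4964
CPM(2 h rep1) = 87296 / 37.69 = 2316.1581
CPM(2 h rep2) = 85984 / 32.14 = 2675.2956
mean CPM(0 h) = 534.9882; mean CPM(2 h) = 2495.7269
Fold change = 2495.7269 / 534.9882 = 4.66501
log2(4.66501) = 2.2219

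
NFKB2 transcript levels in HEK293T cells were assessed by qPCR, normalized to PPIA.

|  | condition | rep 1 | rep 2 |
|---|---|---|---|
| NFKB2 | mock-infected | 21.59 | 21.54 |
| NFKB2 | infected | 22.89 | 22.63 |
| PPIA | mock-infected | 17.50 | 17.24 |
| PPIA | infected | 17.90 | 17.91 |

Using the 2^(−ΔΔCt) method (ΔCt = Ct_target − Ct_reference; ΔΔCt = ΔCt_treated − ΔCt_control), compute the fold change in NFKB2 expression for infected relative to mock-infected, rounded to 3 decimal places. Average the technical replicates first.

Mean Ct: NFKB2 mock-infected 21.565; NFKB2 infected 22.760; PPIA mock-infected 17.370; PPIA infected 17.905
ΔCt(mock-infected) = 21.565 − 17.370 = 4.195
ΔCt(infected) = 22.760 − 17.905 = 4.855
ΔΔCt = 4.855 − 4.195 = 0.660
Fold change = 2^(−0.660) = 0.6329

0.633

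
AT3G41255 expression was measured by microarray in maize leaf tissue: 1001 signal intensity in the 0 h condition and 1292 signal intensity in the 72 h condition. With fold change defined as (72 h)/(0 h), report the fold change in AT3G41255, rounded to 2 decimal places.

Fold change = 1292 / 1001 = 1.291
AT3G41255 is upregulated.

1.29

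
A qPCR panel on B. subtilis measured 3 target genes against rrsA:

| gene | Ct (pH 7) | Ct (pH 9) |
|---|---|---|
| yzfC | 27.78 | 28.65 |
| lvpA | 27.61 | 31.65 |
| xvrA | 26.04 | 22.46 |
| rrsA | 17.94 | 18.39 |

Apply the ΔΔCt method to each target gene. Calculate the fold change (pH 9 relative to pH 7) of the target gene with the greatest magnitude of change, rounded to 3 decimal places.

yzfC: ΔΔCt = (28.65−18.39) − (27.78−17.94) = 10.26 − 9.84 = 0.42; fold change = 2^-0.42 = 0.747
lvpA: ΔΔCt = (31.65−18.39) − (27.61−17.94) = 13.26 − 9.67 = 3.59; fold change = 2^-3.59 = 0.083
xvrA: ΔΔCt = (22.46−18.39) − (26.04−17.94) = 4.07 − 8.10 = -4.03; fold change = 2^4.03 = 16.336
xvrA has the largest |ΔΔCt| = 4.03.

16.336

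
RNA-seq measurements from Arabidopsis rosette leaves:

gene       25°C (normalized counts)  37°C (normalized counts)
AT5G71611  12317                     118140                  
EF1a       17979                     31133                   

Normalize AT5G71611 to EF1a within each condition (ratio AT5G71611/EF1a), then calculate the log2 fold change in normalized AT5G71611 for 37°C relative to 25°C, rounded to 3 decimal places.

2.470

AT5G71611/EF1a (25°C) = 12317 / 17979 = 0.68508
AT5G71611/EF1a (37°C) = 118140 / 31133 = 3.7947
Fold change = 3.7947 / 0.68508 = 5.5391
log2(5.5391) = 2.4696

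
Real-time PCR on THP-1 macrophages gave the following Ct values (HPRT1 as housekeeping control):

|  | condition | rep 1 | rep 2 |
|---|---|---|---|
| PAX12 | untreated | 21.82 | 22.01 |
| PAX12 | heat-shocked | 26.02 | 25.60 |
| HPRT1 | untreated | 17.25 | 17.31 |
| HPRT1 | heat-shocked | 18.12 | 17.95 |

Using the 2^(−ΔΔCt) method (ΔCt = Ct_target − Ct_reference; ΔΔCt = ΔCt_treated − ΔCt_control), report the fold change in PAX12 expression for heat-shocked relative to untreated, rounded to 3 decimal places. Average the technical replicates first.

Mean Ct: PAX12 untreated 21.915; PAX12 heat-shocked 25.810; HPRT1 untreated 17.280; HPRT1 heat-shocked 18.035
ΔCt(untreated) = 21.915 − 17.280 = 4.635
ΔCt(heat-shocked) = 25.810 − 18.035 = 7.775
ΔΔCt = 7.775 − 4.635 = 3.140
Fold change = 2^(−3.140) = 0.1134

0.113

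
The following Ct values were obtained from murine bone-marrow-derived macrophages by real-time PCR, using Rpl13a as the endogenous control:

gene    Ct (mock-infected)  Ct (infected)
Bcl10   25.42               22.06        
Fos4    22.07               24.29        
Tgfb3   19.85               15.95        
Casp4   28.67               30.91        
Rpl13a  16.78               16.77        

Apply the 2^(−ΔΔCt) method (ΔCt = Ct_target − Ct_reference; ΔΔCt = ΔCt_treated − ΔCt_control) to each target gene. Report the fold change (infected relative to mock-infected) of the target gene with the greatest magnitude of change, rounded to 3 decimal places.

Bcl10: ΔΔCt = (22.06−16.77) − (25.42−16.78) = 5.29 − 8.64 = -3.35; fold change = 2^3.35 = 10.196
Fos4: ΔΔCt = (24.29−16.77) − (22.07−16.78) = 7.52 − 5.29 = 2.23; fold change = 2^-2.23 = 0.213
Tgfb3: ΔΔCt = (15.95−16.77) − (19.85−16.78) = -0.82 − 3.07 = -3.89; fold change = 2^3.89 = 14.825
Casp4: ΔΔCt = (30.91−16.77) − (28.67−16.78) = 14.14 − 11.89 = 2.25; fold change = 2^-2.25 = 0.210
Tgfb3 has the largest |ΔΔCt| = 3.89.

14.825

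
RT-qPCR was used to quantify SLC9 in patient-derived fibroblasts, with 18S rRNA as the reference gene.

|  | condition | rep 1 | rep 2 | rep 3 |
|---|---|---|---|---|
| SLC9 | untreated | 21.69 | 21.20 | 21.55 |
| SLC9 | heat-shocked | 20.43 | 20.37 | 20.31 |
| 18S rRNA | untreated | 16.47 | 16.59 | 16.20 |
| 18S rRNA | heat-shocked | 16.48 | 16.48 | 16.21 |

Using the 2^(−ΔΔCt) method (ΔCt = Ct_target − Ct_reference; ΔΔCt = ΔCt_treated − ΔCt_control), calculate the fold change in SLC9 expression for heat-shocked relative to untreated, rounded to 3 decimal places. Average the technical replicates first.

2.114

Mean Ct: SLC9 untreated 21.480; SLC9 heat-shocked 20.370; 18S rRNA untreated 16.420; 18S rRNA heat-shocked 16.390
ΔCt(untreated) = 21.480 − 16.420 = 5.060
ΔCt(heat-shocked) = 20.370 − 16.390 = 3.980
ΔΔCt = 3.980 − 5.060 = -1.080
Fold change = 2^(−(-1.080)) = 2^1.080 = 2.1140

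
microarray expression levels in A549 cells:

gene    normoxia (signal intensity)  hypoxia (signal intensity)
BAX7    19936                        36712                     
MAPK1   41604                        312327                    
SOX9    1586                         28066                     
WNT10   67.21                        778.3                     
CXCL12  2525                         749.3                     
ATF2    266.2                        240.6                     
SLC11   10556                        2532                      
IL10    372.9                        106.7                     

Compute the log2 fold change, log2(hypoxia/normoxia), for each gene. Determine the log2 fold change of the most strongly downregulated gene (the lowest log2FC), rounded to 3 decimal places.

-2.060

log2(36712/19936) = 0.881  (BAX7)
log2(312327/41604) = 2.908  (MAPK1)
log2(28066/1586) = 4.145  (SOX9)
log2(778.3/67.21) = 3.534  (WNT10)
log2(749.3/2525) = -1.753  (CXCL12)
log2(240.6/266.2) = -0.146  (ATF2)
log2(2532/10556) = -2.060  (SLC11)
log2(106.7/372.9) = -1.805  (IL10)
SLC11 is most strongly downregulated.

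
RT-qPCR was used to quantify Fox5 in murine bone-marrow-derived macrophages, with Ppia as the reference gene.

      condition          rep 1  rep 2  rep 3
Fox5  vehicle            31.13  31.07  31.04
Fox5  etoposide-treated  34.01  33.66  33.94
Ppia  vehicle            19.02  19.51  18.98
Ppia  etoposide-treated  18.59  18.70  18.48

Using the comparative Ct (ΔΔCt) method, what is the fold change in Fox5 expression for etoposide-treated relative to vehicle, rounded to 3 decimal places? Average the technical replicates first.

0.097

Mean Ct: Fox5 vehicle 31.080; Fox5 etoposide-treated 33.870; Ppia vehicle 19.170; Ppia etoposide-treated 18.590
ΔCt(vehicle) = 31.080 − 19.170 = 11.910
ΔCt(etoposide-treated) = 33.870 − 18.590 = 15.280
ΔΔCt = 15.280 − 11.910 = 3.370
Fold change = 2^(−3.370) = 0.0967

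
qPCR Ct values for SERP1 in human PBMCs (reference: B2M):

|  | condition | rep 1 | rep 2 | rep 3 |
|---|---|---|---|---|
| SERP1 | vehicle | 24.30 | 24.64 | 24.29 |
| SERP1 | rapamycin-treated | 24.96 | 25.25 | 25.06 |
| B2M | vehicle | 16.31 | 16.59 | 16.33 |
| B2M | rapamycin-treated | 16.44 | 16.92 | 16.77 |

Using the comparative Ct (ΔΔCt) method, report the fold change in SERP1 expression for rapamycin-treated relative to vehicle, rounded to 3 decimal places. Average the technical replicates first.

Mean Ct: SERP1 vehicle 24.410; SERP1 rapamycin-treated 25.090; B2M vehicle 16.410; B2M rapamycin-treated 16.710
ΔCt(vehicle) = 24.410 − 16.410 = 8.000
ΔCt(rapamycin-treated) = 25.090 − 16.710 = 8.380
ΔΔCt = 8.380 − 8.000 = 0.380
Fold change = 2^(−0.380) = 0.7684

0.768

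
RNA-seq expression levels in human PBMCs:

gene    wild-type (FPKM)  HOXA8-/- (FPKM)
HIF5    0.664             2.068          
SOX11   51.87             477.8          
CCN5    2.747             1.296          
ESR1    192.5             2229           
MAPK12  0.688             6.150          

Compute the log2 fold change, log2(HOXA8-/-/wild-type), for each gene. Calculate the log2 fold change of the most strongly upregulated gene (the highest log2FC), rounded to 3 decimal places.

3.533

log2(2.068/0.664) = 1.639  (HIF5)
log2(477.8/51.87) = 3.203  (SOX11)
log2(1.296/2.747) = -1.084  (CCN5)
log2(2229/192.5) = 3.533  (ESR1)
log2(6.150/0.688) = 3.160  (MAPK12)
ESR1 is most strongly upregulated.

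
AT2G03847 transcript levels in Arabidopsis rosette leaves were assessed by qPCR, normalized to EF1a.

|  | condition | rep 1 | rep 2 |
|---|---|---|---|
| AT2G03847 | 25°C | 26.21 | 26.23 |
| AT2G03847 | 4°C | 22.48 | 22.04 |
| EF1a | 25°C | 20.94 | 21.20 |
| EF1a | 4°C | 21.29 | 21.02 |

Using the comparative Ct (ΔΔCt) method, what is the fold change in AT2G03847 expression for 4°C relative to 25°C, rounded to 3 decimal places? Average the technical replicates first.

16.507

Mean Ct: AT2G03847 25°C 26.220; AT2G03847 4°C 22.260; EF1a 25°C 21.070; EF1a 4°C 21.155
ΔCt(25°C) = 26.220 − 21.070 = 5.150
ΔCt(4°C) = 22.260 − 21.155 = 1.105
ΔΔCt = 1.105 − 5.150 = -4.045
Fold change = 2^(−(-4.045)) = 2^4.045 = 16.5069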